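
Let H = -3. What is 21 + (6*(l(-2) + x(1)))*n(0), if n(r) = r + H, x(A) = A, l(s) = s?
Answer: 39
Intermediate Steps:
n(r) = -3 + r (n(r) = r - 3 = -3 + r)
21 + (6*(l(-2) + x(1)))*n(0) = 21 + (6*(-2 + 1))*(-3 + 0) = 21 + (6*(-1))*(-3) = 21 - 6*(-3) = 21 + 18 = 39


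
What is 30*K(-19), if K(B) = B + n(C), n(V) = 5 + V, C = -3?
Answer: -510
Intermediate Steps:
K(B) = 2 + B (K(B) = B + (5 - 3) = B + 2 = 2 + B)
30*K(-19) = 30*(2 - 19) = 30*(-17) = -510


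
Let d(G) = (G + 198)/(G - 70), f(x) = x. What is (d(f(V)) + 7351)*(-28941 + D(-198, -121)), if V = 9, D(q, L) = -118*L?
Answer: -6572015252/61 ≈ -1.0774e+8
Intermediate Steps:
d(G) = (198 + G)/(-70 + G)
(d(f(V)) + 7351)*(-28941 + D(-198, -121)) = ((198 + 9)/(-70 + 9) + 7351)*(-28941 - 118*(-121)) = (207/(-61) + 7351)*(-28941 + 14278) = (-1/61*207 + 7351)*(-14663) = (-207/61 + 7351)*(-14663) = (448204/61)*(-14663) = -6572015252/61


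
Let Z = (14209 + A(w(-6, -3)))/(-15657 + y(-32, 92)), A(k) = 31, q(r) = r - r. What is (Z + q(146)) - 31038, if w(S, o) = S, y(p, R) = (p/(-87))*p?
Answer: -42311712834/1363183 ≈ -31039.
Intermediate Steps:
y(p, R) = -p²/87 (y(p, R) = (p*(-1/87))*p = (-p/87)*p = -p²/87)
q(r) = 0
Z = -1238880/1363183 (Z = (14209 + 31)/(-15657 - 1/87*(-32)²) = 14240/(-15657 - 1/87*1024) = 14240/(-15657 - 1024/87) = 14240/(-1363183/87) = 14240*(-87/1363183) = -1238880/1363183 ≈ -0.90881)
(Z + q(146)) - 31038 = (-1238880/1363183 + 0) - 31038 = -1238880/1363183 - 31038 = -42311712834/1363183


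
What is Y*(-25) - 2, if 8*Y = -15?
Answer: 359/8 ≈ 44.875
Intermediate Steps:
Y = -15/8 (Y = (⅛)*(-15) = -15/8 ≈ -1.8750)
Y*(-25) - 2 = -15/8*(-25) - 2 = 375/8 - 2 = 359/8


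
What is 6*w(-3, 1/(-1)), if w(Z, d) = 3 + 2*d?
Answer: 6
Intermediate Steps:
6*w(-3, 1/(-1)) = 6*(3 + 2/(-1)) = 6*(3 + 2*(-1)) = 6*(3 - 2) = 6*1 = 6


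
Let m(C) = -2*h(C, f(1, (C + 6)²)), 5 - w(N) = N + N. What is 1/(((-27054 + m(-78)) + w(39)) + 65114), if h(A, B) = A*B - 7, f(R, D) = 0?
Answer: 1/38001 ≈ 2.6315e-5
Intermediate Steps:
h(A, B) = -7 + A*B
w(N) = 5 - 2*N (w(N) = 5 - (N + N) = 5 - 2*N)
m(C) = 14 (m(C) = -2*(-7 + C*0) = -2*(-7 + 0) = -2*(-7) = 14)
1/(((-27054 + m(-78)) + w(39)) + 65114) = 1/(((-27054 + 14) + (5 - 2*39)) + 65114) = 1/((-27040 + (5 - 78)) + 65114) = 1/((-27040 - 73) + 65114) = 1/(-27113 + 65114) = 1/38001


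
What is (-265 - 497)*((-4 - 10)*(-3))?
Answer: -32004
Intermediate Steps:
(-265 - 497)*((-4 - 10)*(-3)) = -(-10668)*(-3) = -762*42 = -32004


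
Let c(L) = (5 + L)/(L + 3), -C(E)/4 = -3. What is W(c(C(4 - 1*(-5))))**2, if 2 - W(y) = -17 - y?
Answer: 91204/225 ≈ 405.35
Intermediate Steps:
C(E) = 12 (C(E) = -4*(-3) = 12)
c(L) = (5 + L)/(3 + L)
W(y) = 19 + y (W(y) = 2 - (-17 - y) = 2 + (17 + y) = 19 + y)
W(c(C(4 - 1*(-5))))**2 = (19 + (5 + 12)/(3 + 12))**2 = (19 + 17/15)**2 = (302/15)**2 = 91204/225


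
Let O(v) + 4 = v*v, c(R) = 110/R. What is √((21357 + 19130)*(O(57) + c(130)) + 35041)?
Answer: 3*√2468331645/13 ≈ 11465.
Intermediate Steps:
O(v) = -4 + v² (O(v) = -4 + v*v = -4 + v²)
√((21357 + 19130)*(O(57) + c(130)) + 35041) = √((21357 + 19130)*((-4 + 57²) + 110/130) + 35041) = √(40487*((-4 + 3249) + 110*(1/130)) + 35041) = √(40487*(3245 + 11/13) + 35041) = √(40487*(42196/13) + 35041) = √(1708389452/13 + 35041) = √(1708844985/13) = 3*√2468331645/13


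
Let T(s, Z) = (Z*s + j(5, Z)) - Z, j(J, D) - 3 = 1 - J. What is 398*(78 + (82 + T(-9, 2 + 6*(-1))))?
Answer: 79202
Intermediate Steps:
j(J, D) = 4 - J (j(J, D) = 3 + (1 - J) = 4 - J)
T(s, Z) = -1 - Z + Z*s (T(s, Z) = (Z*s + (4 - 1*5)) - Z = (Z*s + (4 - 5)) - Z = (Z*s - 1) - Z = (-1 + Z*s) - Z = -1 - Z + Z*s)
398*(78 + (82 + T(-9, 2 + 6*(-1)))) = 398*(78 + (82 + (-1 - (2 + 6*(-1)) + (2 + 6*(-1))*(-9)))) = 398*(78 + (82 + (-1 - (2 - 6) + (2 - 6)*(-9)))) = 398*(78 + (82 + (-1 - 1*(-4) - 4*(-9)))) = 398*(78 + (82 + (-1 + 4 + 36))) = 398*(78 + (82 + 39)) = 398*(78 + 121) = 398*199 = 79202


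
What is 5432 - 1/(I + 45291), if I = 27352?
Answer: 394596775/72643 ≈ 5432.0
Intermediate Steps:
5432 - 1/(I + 45291) = 5432 - 1/(27352 + 45291) = 5432 - 1/72643 = 394596775/72643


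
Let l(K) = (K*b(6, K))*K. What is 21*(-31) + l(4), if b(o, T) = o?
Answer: -555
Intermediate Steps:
l(K) = 6*K² (l(K) = (K*6)*K = (6*K)*K = 6*K²)
21*(-31) + l(4) = 21*(-31) + 6*4² = -651 + 6*16 = -651 + 96 = -555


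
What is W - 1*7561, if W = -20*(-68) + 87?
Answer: -6114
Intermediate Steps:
W = 1447 (W = 1360 + 87 = 1447)
W - 1*7561 = 1447 - 1*7561 = 1447 - 7561 = -6114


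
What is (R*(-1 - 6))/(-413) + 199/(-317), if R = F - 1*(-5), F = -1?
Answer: -10473/18703 ≈ -0.55996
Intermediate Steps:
R = 4 (R = -1 - 1*(-5) = -1 + 5 = 4)
(R*(-1 - 6))/(-413) + 199/(-317) = (4*(-1 - 6))/(-413) + 199/(-317) = (4*(-7))*(-1/413) + 199*(-1/317) = -28*(-1/413) - 199/317 = 4/59 - 199/317 = -10473/18703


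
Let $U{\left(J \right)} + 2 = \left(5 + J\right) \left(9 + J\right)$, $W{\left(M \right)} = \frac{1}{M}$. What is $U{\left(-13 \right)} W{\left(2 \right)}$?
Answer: $15$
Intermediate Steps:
$U{\left(J \right)} = -2 + \left(5 + J\right) \left(9 + J\right)$
$U{\left(-13 \right)} W{\left(2 \right)} = \frac{43 + \left(-13\right)^{2} + 14 \left(-13\right)}{2} = \left(43 + 169 - 182\right) \frac{1}{2} = 30 \cdot \frac{1}{2} = 15$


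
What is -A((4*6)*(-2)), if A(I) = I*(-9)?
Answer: -432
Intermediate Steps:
A(I) = -9*I
-A((4*6)*(-2)) = -(-9)*(4*6)*(-2) = -(-9)*24*(-2) = -(-9)*(-48) = -1*432 = -432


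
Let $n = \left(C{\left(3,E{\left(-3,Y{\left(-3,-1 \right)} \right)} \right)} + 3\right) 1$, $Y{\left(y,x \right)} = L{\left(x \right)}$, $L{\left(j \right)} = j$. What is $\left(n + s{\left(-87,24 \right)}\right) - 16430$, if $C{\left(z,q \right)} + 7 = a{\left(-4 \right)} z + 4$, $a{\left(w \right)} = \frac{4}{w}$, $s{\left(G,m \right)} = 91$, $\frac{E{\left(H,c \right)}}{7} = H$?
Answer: $-16342$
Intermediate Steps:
$Y{\left(y,x \right)} = x$
$E{\left(H,c \right)} = 7 H$
$C{\left(z,q \right)} = -3 - z$ ($C{\left(z,q \right)} = -7 + \left(\frac{4}{-4} z + 4\right) = -7 + \left(4 \left(- \frac{1}{4}\right) z + 4\right) = -7 - \left(-4 + z\right) = -3 - z$)
$n = -3$ ($n = \left(\left(-3 - 3\right) + 3\right) 1 = \left(-6 + 3\right) 1 = \left(-3\right) 1 = -3$)
$\left(n + s{\left(-87,24 \right)}\right) - 16430 = \left(-3 + 91\right) - 16430 = 88 - 16430 = -16342$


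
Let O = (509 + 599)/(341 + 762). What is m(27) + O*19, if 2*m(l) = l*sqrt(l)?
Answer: 21052/1103 + 81*sqrt(3)/2 ≈ 89.234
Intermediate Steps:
m(l) = l**(3/2)/2 (m(l) = (l*sqrt(l))/2 = l**(3/2)/2)
O = 1108/1103 ≈ 1.0045
m(27) + O*19 = 27**(3/2)/2 + (1108/1103)*19 = (81*sqrt(3))/2 + 21052/1103 = 81*sqrt(3)/2 + 21052/1103 = 21052/1103 + 81*sqrt(3)/2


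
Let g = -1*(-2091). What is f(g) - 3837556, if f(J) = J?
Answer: -3835465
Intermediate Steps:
g = 2091
f(g) - 3837556 = 2091 - 3837556 = -3835465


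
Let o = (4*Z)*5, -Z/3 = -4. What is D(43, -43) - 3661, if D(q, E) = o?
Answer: -3421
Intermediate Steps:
Z = 12 (Z = -3*(-4) = 12)
o = 240 (o = (4*12)*5 = 48*5 = 240)
D(q, E) = 240
D(43, -43) - 3661 = 240 - 3661 = -3421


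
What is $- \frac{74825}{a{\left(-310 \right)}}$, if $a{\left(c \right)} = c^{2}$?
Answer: $- \frac{2993}{3844} \approx -0.77862$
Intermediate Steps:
$- \frac{74825}{a{\left(-310 \right)}} = - \frac{74825}{\left(-310\right)^{2}} = - \frac{74825}{96100} = \left(-74825\right) \frac{1}{96100} = - \frac{2993}{3844}$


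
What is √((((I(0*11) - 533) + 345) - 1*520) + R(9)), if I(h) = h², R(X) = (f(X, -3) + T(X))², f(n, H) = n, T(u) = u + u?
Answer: √21 ≈ 4.5826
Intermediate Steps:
T(u) = 2*u
R(X) = 9*X² (R(X) = (X + 2*X)² = (3*X)² = 9*X²)
√((((I(0*11) - 533) + 345) - 1*520) + R(9)) = √(((((0*11)² - 533) + 345) - 1*520) + 9*9²) = √((((0² - 533) + 345) - 520) + 9*81) = √((((0 - 533) + 345) - 520) + 729) = √(((-533 + 345) - 520) + 729) = √((-188 - 520) + 729) = √(-708 + 729) = √21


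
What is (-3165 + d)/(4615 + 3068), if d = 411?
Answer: -918/2561 ≈ -0.35845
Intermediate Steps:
(-3165 + d)/(4615 + 3068) = (-3165 + 411)/(4615 + 3068) = -2754/7683 = -2754*1/7683 = -918/2561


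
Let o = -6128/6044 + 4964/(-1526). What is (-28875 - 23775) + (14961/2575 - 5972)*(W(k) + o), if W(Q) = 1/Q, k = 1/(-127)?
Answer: 2168673372433881/2968699475 ≈ 7.3051e+5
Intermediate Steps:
k = -1/127 ≈ -0.0078740
o = -4919218/1152893 (o = -6128*1/6044 + 4964*(-1/1526) = -1532/1511 - 2482/763 = -4919218/1152893 ≈ -4.2668)
(-28875 - 23775) + (14961/2575 - 5972)*(W(k) + o) = (-28875 - 23775) + (14961/2575 - 5972)*(1/(-1/127) - 4919218/1152893) = -52650 + (14961*(1/2575) - 5972)*(-127 - 4919218/1152893) = -52650 + (14961/2575 - 5972)*(-151336629/1152893) = -52650 - 15362939/2575*(-151336629/1152893) = -52650 + 2324975399792631/2968699475 = 2168673372433881/2968699475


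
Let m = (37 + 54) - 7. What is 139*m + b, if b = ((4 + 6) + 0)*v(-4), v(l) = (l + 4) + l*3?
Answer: 11556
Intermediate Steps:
m = 84 (m = 91 - 7 = 84)
v(l) = 4 + 4*l (v(l) = (4 + l) + 3*l = 4 + 4*l)
b = -120 (b = ((4 + 6) + 0)*(4 + 4*(-4)) = (10 + 0)*(4 - 16) = 10*(-12) = -120)
139*m + b = 139*84 - 120 = 11676 - 120 = 11556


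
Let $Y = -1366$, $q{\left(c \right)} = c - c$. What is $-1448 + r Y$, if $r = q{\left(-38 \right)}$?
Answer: $-1448$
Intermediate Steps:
$q{\left(c \right)} = 0$
$r = 0$
$-1448 + r Y = -1448 + 0 \left(-1366\right) = -1448 + 0 = -1448$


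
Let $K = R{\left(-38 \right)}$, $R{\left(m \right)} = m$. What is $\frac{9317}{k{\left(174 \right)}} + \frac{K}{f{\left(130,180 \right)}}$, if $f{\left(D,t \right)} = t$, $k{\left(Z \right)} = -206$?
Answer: $- \frac{210611}{4635} \approx -45.439$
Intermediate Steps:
$K = -38$
$\frac{9317}{k{\left(174 \right)}} + \frac{K}{f{\left(130,180 \right)}} = \frac{9317}{-206} - \frac{38}{180} = 9317 \left(- \frac{1}{206}\right) - \frac{19}{90} = - \frac{9317}{206} - \frac{19}{90} = - \frac{210611}{4635}$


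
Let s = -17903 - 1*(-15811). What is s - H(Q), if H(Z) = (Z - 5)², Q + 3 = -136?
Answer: -22828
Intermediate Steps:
Q = -139 (Q = -3 - 136 = -139)
H(Z) = (-5 + Z)²
s = -2092 (s = -17903 + 15811 = -2092)
s - H(Q) = -2092 - (-5 - 139)² = -2092 - 1*(-144)² = -2092 - 1*20736 = -2092 - 20736 = -22828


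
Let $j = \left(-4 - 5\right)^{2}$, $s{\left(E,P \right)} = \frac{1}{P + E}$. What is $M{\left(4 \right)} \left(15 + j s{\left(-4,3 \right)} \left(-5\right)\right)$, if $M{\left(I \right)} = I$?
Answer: $1680$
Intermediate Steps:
$s{\left(E,P \right)} = \frac{1}{E + P}$
$j = 81$ ($j = \left(-9\right)^{2} = 81$)
$M{\left(4 \right)} \left(15 + j s{\left(-4,3 \right)} \left(-5\right)\right) = 4 \left(15 + \frac{81}{-4 + 3} \left(-5\right)\right) = 4 \left(15 + \frac{81}{-1} \left(-5\right)\right) = 4 \left(15 + 81 \left(-1\right) \left(-5\right)\right) = 4 \left(15 - -405\right) = 4 \left(15 + 405\right) = 4 \cdot 420 = 1680$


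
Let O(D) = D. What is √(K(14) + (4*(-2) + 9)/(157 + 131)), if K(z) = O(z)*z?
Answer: √112898/24 ≈ 14.000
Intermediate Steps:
K(z) = z² (K(z) = z*z = z²)
√(K(14) + (4*(-2) + 9)/(157 + 131)) = √(14² + (4*(-2) + 9)/(157 + 131)) = √(196 + (-8 + 9)/288) = √(196 + 1*(1/288)) = √(196 + 1/288) = √(56449/288) = √112898/24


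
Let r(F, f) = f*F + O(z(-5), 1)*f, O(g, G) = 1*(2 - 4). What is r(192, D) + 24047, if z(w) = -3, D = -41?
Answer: 16257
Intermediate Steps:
O(g, G) = -2 (O(g, G) = 1*(-2) = -2)
r(F, f) = -2*f + F*f (r(F, f) = f*F - 2*f = F*f - 2*f = -2*f + F*f)
r(192, D) + 24047 = -41*(-2 + 192) + 24047 = -41*190 + 24047 = -7790 + 24047 = 16257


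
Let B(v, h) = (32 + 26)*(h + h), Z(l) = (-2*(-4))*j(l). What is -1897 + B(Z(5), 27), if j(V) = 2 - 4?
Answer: 1235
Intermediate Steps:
j(V) = -2
Z(l) = -16 (Z(l) = -2*(-4)*(-2) = 8*(-2) = -16)
B(v, h) = 116*h (B(v, h) = 58*(2*h) = 116*h)
-1897 + B(Z(5), 27) = -1897 + 116*27 = -1897 + 3132 = 1235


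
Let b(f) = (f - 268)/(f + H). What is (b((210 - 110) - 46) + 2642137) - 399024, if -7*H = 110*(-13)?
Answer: 2027773403/904 ≈ 2.2431e+6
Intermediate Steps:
H = 1430/7 (H = -110*(-13)/7 = -⅐*(-1430) = 1430/7 ≈ 204.29)
b(f) = (-268 + f)/(1430/7 + f) (b(f) = (f - 268)/(f + 1430/7) = (-268 + f)/(1430/7 + f))
(b((210 - 110) - 46) + 2642137) - 399024 = (7*(-268 + ((210 - 110) - 46))/(1430 + 7*((210 - 110) - 46)) + 2642137) - 399024 = (7*(-268 + (100 - 46))/(1430 + 7*(100 - 46)) + 2642137) - 399024 = (7*(-268 + 54)/(1430 + 7*54) + 2642137) - 399024 = (7*(-214)/(1430 + 378) + 2642137) - 399024 = (7*(-214)/1808 + 2642137) - 399024 = (7*(1/1808)*(-214) + 2642137) - 399024 = (-749/904 + 2642137) - 399024 = 2388491099/904 - 399024 = 2027773403/904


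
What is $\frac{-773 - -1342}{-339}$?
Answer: $- \frac{569}{339} \approx -1.6785$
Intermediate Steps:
$\frac{-773 - -1342}{-339} = \left(-773 + 1342\right) \left(- \frac{1}{339}\right) = 569 \left(- \frac{1}{339}\right) = - \frac{569}{339}$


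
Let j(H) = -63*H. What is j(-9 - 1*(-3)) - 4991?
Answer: -4613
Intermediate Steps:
j(-9 - 1*(-3)) - 4991 = -63*(-9 - 1*(-3)) - 4991 = -63*(-9 + 3) - 4991 = -63*(-6) - 4991 = 378 - 4991 = -4613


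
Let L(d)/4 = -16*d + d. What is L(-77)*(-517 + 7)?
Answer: -2356200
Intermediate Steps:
L(d) = -60*d (L(d) = 4*(-16*d + d) = 4*(-15*d) = -60*d)
L(-77)*(-517 + 7) = (-60*(-77))*(-517 + 7) = 4620*(-510) = -2356200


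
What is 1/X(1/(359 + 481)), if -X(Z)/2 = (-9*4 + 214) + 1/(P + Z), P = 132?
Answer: -110881/39475316 ≈ -0.0028089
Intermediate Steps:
X(Z) = -356 - 2/(132 + Z) (X(Z) = -2*((-9*4 + 214) + 1/(132 + Z)) = -2*((-36 + 214) + 1/(132 + Z)) = -2*(178 + 1/(132 + Z)) = -356 - 2/(132 + Z))
1/X(1/(359 + 481)) = 1/(2*(-23497 - 178/(359 + 481))/(132 + 1/(359 + 481))) = 1/(2*(-23497 - 178/840)/(132 + 1/840)) = 1/(2*(-23497 - 178*1/840)/(132 + 1/840)) = 1/(2*(-23497 - 89/420)/(110881/840)) = 1/(2*(840/110881)*(-9868829/420)) = 1/(-39475316/110881) = -110881/39475316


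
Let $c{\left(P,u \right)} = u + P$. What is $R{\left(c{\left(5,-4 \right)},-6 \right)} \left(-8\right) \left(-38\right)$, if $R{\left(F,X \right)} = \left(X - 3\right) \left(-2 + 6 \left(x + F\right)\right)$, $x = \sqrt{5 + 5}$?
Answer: $-10944 - 16416 \sqrt{10} \approx -62856.0$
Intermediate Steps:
$x = \sqrt{10} \approx 3.1623$
$c{\left(P,u \right)} = P + u$
$R{\left(F,X \right)} = \left(-3 + X\right) \left(-2 + 6 F + 6 \sqrt{10}\right)$ ($R{\left(F,X \right)} = \left(X - 3\right) \left(-2 + 6 \left(\sqrt{10} + F\right)\right) = \left(-3 + X\right) \left(-2 + 6 \left(F + \sqrt{10}\right)\right) = \left(-3 + X\right) \left(-2 + \left(6 F + 6 \sqrt{10}\right)\right) = \left(-3 + X\right) \left(-2 + 6 F + 6 \sqrt{10}\right)$)
$R{\left(c{\left(5,-4 \right)},-6 \right)} \left(-8\right) \left(-38\right) = \left(6 - 18 \left(5 - 4\right) - 18 \sqrt{10} - -12 + 6 \left(5 - 4\right) \left(-6\right) + 6 \left(-6\right) \sqrt{10}\right) \left(-8\right) \left(-38\right) = \left(6 - 18 - 18 \sqrt{10} + 12 + 6 \cdot 1 \left(-6\right) - 36 \sqrt{10}\right) \left(-8\right) \left(-38\right) = \left(6 - 18 - 18 \sqrt{10} + 12 - 36 - 36 \sqrt{10}\right) \left(-8\right) \left(-38\right) = \left(-36 - 54 \sqrt{10}\right) \left(-8\right) \left(-38\right) = \left(288 + 432 \sqrt{10}\right) \left(-38\right) = -10944 - 16416 \sqrt{10}$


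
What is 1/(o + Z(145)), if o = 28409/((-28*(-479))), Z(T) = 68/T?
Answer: 1944740/5031321 ≈ 0.38653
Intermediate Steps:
o = 28409/13412 ≈ 2.1182
1/(o + Z(145)) = 1/(28409/13412 + 68/145) = 1/(5031321/1944740) = 1944740/5031321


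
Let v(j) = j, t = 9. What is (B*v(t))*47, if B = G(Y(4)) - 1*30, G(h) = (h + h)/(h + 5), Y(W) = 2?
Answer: -87138/7 ≈ -12448.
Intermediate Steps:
G(h) = 2*h/(5 + h) (G(h) = (2*h)/(5 + h) = 2*h/(5 + h))
B = -206/7 (B = 2*2/(5 + 2) - 1*30 = 2*2/7 - 30 = 2*2*(1/7) - 30 = 4/7 - 30 = -206/7 ≈ -29.429)
(B*v(t))*47 = -206/7*9*47 = -1854/7*47 = -87138/7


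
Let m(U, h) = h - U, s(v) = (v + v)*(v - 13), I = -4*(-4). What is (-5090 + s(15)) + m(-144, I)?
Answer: -4870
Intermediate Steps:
I = 16
s(v) = 2*v*(-13 + v) (s(v) = (2*v)*(-13 + v) = 2*v*(-13 + v))
(-5090 + s(15)) + m(-144, I) = (-5090 + 2*15*(-13 + 15)) + (16 - 1*(-144)) = (-5090 + 2*15*2) + (16 + 144) = (-5090 + 60) + 160 = -5030 + 160 = -4870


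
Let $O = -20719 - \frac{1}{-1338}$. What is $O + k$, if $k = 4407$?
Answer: $- \frac{21825455}{1338} \approx -16312.0$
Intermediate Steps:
$O = - \frac{27722021}{1338}$ ($O = -20719 - - \frac{1}{1338} = -20719 + \frac{1}{1338} = - \frac{27722021}{1338} \approx -20719.0$)
$O + k = - \frac{27722021}{1338} + 4407 = - \frac{21825455}{1338}$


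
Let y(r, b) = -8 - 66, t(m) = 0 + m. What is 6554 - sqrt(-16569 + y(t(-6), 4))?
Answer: 6554 - I*sqrt(16643) ≈ 6554.0 - 129.01*I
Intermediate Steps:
t(m) = m
y(r, b) = -74
6554 - sqrt(-16569 + y(t(-6), 4)) = 6554 - sqrt(-16569 - 74) = 6554 - sqrt(-16643) = 6554 - I*sqrt(16643)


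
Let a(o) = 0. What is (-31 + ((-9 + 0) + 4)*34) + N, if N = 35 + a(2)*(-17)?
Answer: -166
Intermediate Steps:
N = 35 (N = 35 + 0*(-17) = 35 + 0 = 35)
(-31 + ((-9 + 0) + 4)*34) + N = (-31 + ((-9 + 0) + 4)*34) + 35 = (-31 + (-9 + 4)*34) + 35 = (-31 - 5*34) + 35 = (-31 - 170) + 35 = -201 + 35 = -166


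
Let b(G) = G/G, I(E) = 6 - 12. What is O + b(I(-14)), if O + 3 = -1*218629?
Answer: -218631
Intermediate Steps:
I(E) = -6
b(G) = 1
O = -218632 (O = -3 - 1*218629 = -3 - 218629 = -218632)
O + b(I(-14)) = -218632 + 1 = -218631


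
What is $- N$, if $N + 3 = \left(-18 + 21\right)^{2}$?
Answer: $-6$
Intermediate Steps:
$N = 6$ ($N = -3 + \left(-18 + 21\right)^{2} = -3 + 3^{2} = -3 + 9 = 6$)
$- N = \left(-1\right) 6 = -6$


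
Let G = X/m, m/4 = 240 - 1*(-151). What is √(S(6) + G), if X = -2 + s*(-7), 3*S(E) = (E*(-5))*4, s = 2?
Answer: 2*I*√1529201/391 ≈ 6.3254*I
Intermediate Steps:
S(E) = -20*E/3 (S(E) = ((E*(-5))*4)/3 = (-5*E*4)/3 = (-20*E)/3 = -20*E/3)
m = 1564 (m = 4*(240 - 1*(-151)) = 4*(240 + 151) = 4*391 = 1564)
X = -16 (X = -2 + 2*(-7) = -2 - 14 = -16)
G = -4/391 (G = -16/1564 = -16*1/1564 = -4/391 ≈ -0.010230)
√(S(6) + G) = √(-20/3*6 - 4/391) = √(-40 - 4/391) = √(-15644/391) = 2*I*√1529201/391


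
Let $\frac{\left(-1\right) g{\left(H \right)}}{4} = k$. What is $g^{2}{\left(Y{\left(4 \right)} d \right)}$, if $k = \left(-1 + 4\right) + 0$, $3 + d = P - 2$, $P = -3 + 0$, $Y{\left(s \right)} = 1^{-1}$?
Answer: $144$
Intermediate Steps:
$Y{\left(s \right)} = 1$
$P = -3$
$d = -8$ ($d = -3 - 5 = -8$)
$k = 3$ ($k = 3 + 0 = 3$)
$g{\left(H \right)} = -12$ ($g{\left(H \right)} = \left(-4\right) 3 = -12$)
$g^{2}{\left(Y{\left(4 \right)} d \right)} = \left(-12\right)^{2} = 144$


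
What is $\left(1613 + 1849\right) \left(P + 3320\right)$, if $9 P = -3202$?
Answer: $\frac{30786412}{3} \approx 1.0262 \cdot 10^{7}$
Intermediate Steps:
$P = - \frac{3202}{9}$ ($P = \frac{1}{9} \left(-3202\right) = - \frac{3202}{9} \approx -355.78$)
$\left(1613 + 1849\right) \left(P + 3320\right) = \left(1613 + 1849\right) \left(- \frac{3202}{9} + 3320\right) = 3462 \cdot \frac{26678}{9} = \frac{30786412}{3}$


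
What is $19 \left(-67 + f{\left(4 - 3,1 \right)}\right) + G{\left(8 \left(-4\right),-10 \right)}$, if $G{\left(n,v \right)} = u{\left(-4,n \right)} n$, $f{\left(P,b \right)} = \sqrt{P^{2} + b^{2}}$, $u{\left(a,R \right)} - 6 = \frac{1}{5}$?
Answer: $- \frac{7357}{5} + 19 \sqrt{2} \approx -1444.5$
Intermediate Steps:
$u{\left(a,R \right)} = \frac{31}{5}$ ($u{\left(a,R \right)} = 6 + \frac{1}{5} = \frac{31}{5}$)
$G{\left(n,v \right)} = \frac{31 n}{5}$
$19 \left(-67 + f{\left(4 - 3,1 \right)}\right) + G{\left(8 \left(-4\right),-10 \right)} = 19 \left(-67 + \sqrt{\left(4 - 3\right)^{2} + 1^{2}}\right) + \frac{31 \cdot 8 \left(-4\right)}{5} = 19 \left(-67 + \sqrt{\left(4 - 3\right)^{2} + 1}\right) + \frac{31}{5} \left(-32\right) = 19 \left(-67 + \sqrt{1^{2} + 1}\right) - \frac{992}{5} = 19 \left(-67 + \sqrt{1 + 1}\right) - \frac{992}{5} = 19 \left(-67 + \sqrt{2}\right) - \frac{992}{5} = \left(-1273 + 19 \sqrt{2}\right) - \frac{992}{5} = - \frac{7357}{5} + 19 \sqrt{2}$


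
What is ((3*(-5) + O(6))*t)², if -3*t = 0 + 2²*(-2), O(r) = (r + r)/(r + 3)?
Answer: 107584/81 ≈ 1328.2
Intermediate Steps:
O(r) = 2*r/(3 + r) (O(r) = (2*r)/(3 + r) = 2*r/(3 + r))
t = 8/3 (t = -(0 + 2²*(-2))/3 = -(0 + 4*(-2))/3 = -(0 - 8)/3 = -⅓*(-8) = 8/3 ≈ 2.6667)
((3*(-5) + O(6))*t)² = ((3*(-5) + 2*6/(3 + 6))*(8/3))² = ((-15 + 2*6/9)*(8/3))² = ((-15 + 2*6*(⅑))*(8/3))² = ((-15 + 4/3)*(8/3))² = (-41/3*8/3)² = (-328/9)² = 107584/81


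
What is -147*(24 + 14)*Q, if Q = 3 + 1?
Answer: -22344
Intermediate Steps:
Q = 4
-147*(24 + 14)*Q = -147*(24 + 14)*4 = -5586*4 = -147*152 = -22344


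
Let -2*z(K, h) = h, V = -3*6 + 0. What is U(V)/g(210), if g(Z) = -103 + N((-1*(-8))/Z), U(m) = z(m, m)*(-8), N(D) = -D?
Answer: 7560/10819 ≈ 0.69877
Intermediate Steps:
V = -18 (V = -18 + 0 = -18)
z(K, h) = -h/2
U(m) = 4*m (U(m) = -m/2*(-8) = 4*m)
g(Z) = -103 - 8/Z (g(Z) = -103 - (-1*(-8))/Z = -103 - 8/Z)
U(V)/g(210) = (4*(-18))/(-103 - 8/210) = -72/(-103 - 8*1/210) = -72/(-103 - 4/105) = -72/(-10819/105) = -72*(-105/10819) = 7560/10819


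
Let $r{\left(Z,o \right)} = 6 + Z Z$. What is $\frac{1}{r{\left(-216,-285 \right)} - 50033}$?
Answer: $- \frac{1}{3371} \approx -0.00029665$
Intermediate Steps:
$r{\left(Z,o \right)} = 6 + Z^{2}$
$\frac{1}{r{\left(-216,-285 \right)} - 50033} = \frac{1}{\left(6 + \left(-216\right)^{2}\right) - 50033} = \frac{1}{\left(6 + 46656\right) - 50033} = \frac{1}{46662 - 50033} = \frac{1}{-3371} = - \frac{1}{3371}$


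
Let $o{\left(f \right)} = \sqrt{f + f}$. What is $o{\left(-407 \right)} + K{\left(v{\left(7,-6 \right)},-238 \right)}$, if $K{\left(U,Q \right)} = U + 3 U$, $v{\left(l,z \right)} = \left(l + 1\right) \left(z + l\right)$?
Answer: $32 + i \sqrt{814} \approx 32.0 + 28.531 i$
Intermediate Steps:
$v{\left(l,z \right)} = \left(1 + l\right) \left(l + z\right)$
$K{\left(U,Q \right)} = 4 U$
$o{\left(f \right)} = \sqrt{2} \sqrt{f}$ ($o{\left(f \right)} = \sqrt{2 f} = \sqrt{2} \sqrt{f}$)
$o{\left(-407 \right)} + K{\left(v{\left(7,-6 \right)},-238 \right)} = \sqrt{2} \sqrt{-407} + 4 \left(7 - 6 + 7^{2} + 7 \left(-6\right)\right) = \sqrt{2} i \sqrt{407} + 4 \left(7 - 6 + 49 - 42\right) = i \sqrt{814} + 4 \cdot 8 = i \sqrt{814} + 32 = 32 + i \sqrt{814}$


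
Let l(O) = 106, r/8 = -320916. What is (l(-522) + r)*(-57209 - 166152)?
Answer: 573417273142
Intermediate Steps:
r = -2567328 (r = 8*(-320916) = -2567328)
(l(-522) + r)*(-57209 - 166152) = (106 - 2567328)*(-57209 - 166152) = -2567222*(-223361) = 573417273142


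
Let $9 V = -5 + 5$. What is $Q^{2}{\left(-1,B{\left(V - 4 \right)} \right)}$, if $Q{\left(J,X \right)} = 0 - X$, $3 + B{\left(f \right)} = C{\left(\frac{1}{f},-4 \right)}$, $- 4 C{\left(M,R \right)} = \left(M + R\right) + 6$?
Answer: $\frac{3025}{256} \approx 11.816$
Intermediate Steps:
$V = 0$ ($V = \frac{-5 + 5}{9} = \frac{1}{9} \cdot 0 = 0$)
$C{\left(M,R \right)} = - \frac{3}{2} - \frac{M}{4} - \frac{R}{4}$ ($C{\left(M,R \right)} = - \frac{\left(M + R\right) + 6}{4} = - \frac{6 + M + R}{4} = - \frac{3}{2} - \frac{M}{4} - \frac{R}{4}$)
$B{\left(f \right)} = - \frac{7}{2} - \frac{1}{4 f}$ ($B{\left(f \right)} = -3 - \left(\frac{1}{2} + \frac{1}{4 f}\right) = - \frac{7}{2} - \frac{1}{4 f}$)
$Q{\left(J,X \right)} = - X$
$Q^{2}{\left(-1,B{\left(V - 4 \right)} \right)} = \left(- \frac{-1 - 14 \left(0 - 4\right)}{4 \left(0 - 4\right)}\right)^{2} = \left(- \frac{-1 - -56}{4 \left(-4\right)}\right)^{2} = \left(- \frac{\left(-1\right) \left(-1 + 56\right)}{4 \cdot 4}\right)^{2} = \left(- \frac{\left(-1\right) 55}{4 \cdot 4}\right)^{2} = \left(\left(-1\right) \left(- \frac{55}{16}\right)\right)^{2} = \left(\frac{55}{16}\right)^{2} = \frac{3025}{256}$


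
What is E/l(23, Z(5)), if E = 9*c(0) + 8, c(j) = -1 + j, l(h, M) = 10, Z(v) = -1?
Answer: -1/10 ≈ -0.10000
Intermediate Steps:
E = -1 (E = 9*(-1 + 0) + 8 = 9*(-1) + 8 = -9 + 8 = -1)
E/l(23, Z(5)) = -1/10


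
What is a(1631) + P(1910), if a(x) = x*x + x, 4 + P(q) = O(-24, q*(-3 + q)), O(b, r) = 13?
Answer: 2661801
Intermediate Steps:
P(q) = 9 (P(q) = -4 + 13 = 9)
a(x) = x + x² (a(x) = x² + x = x + x²)
a(1631) + P(1910) = 1631*(1 + 1631) + 9 = 1631*1632 + 9 = 2661792 + 9 = 2661801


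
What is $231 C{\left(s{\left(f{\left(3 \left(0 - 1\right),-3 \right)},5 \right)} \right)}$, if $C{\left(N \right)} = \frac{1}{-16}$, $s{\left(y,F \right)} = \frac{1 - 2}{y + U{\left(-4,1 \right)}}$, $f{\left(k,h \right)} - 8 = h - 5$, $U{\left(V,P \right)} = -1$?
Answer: $- \frac{231}{16} \approx -14.438$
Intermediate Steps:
$f{\left(k,h \right)} = 3 + h$ ($f{\left(k,h \right)} = 8 + \left(h - 5\right) = 8 + \left(-5 + h\right) = 3 + h$)
$s{\left(y,F \right)} = - \frac{1}{-1 + y}$ ($s{\left(y,F \right)} = \frac{1 - 2}{y - 1} = - \frac{1}{-1 + y}$)
$C{\left(N \right)} = - \frac{1}{16}$
$231 C{\left(s{\left(f{\left(3 \left(0 - 1\right),-3 \right)},5 \right)} \right)} = 231 \left(- \frac{1}{16}\right) = - \frac{231}{16}$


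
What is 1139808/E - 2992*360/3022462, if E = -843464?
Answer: -272096144436/159333618023 ≈ -1.7077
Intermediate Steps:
1139808/E - 2992*360/3022462 = 1139808/(-843464) - 2992*360/3022462 = 1139808*(-1/843464) - 1077120*1/3022462 = -142476/105433 - 538560/1511231 = -272096144436/159333618023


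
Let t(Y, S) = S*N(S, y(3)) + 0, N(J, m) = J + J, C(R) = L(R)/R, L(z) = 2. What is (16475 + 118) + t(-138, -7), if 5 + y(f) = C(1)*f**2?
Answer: 16691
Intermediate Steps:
C(R) = 2/R
y(f) = -5 + 2*f**2 (y(f) = -5 + (2/1)*f**2 = -5 + (2*1)*f**2 = -5 + 2*f**2)
N(J, m) = 2*J
t(Y, S) = 2*S**2 (t(Y, S) = S*(2*S) + 0 = 2*S**2 + 0 = 2*S**2)
(16475 + 118) + t(-138, -7) = (16475 + 118) + 2*(-7)**2 = 16593 + 2*49 = 16593 + 98 = 16691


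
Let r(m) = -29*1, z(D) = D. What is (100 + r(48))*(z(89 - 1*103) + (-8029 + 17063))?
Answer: 640420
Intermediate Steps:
r(m) = -29
(100 + r(48))*(z(89 - 1*103) + (-8029 + 17063)) = (100 - 29)*((89 - 1*103) + (-8029 + 17063)) = 71*((89 - 103) + 9034) = 71*(-14 + 9034) = 71*9020 = 640420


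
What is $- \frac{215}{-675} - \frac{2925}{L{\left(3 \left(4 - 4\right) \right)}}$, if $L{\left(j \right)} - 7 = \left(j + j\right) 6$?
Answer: $- \frac{394574}{945} \approx -417.54$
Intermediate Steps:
$L{\left(j \right)} = 7 + 12 j$ ($L{\left(j \right)} = 7 + \left(j + j\right) 6 = 7 + 2 j 6 = 7 + 12 j$)
$- \frac{215}{-675} - \frac{2925}{L{\left(3 \left(4 - 4\right) \right)}} = - \frac{215}{-675} - \frac{2925}{7 + 12 \cdot 3 \left(4 - 4\right)} = \left(-215\right) \left(- \frac{1}{675}\right) - \frac{2925}{7 + 12 \cdot 3 \cdot 0} = \frac{43}{135} - \frac{2925}{7 + 12 \cdot 0} = \frac{43}{135} - \frac{2925}{7 + 0} = \frac{43}{135} - \frac{2925}{7} = - \frac{394574}{945}$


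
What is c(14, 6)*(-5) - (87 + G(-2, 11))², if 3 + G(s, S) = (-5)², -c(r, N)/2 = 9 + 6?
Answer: -11731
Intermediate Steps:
c(r, N) = -30 (c(r, N) = -2*(9 + 6) = -2*15 = -30)
G(s, S) = 22 (G(s, S) = -3 + (-5)² = -3 + 25 = 22)
c(14, 6)*(-5) - (87 + G(-2, 11))² = -30*(-5) - (87 + 22)² = 150 - 1*109² = 150 - 1*11881 = 150 - 11881 = -11731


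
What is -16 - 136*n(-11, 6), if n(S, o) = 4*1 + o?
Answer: -1376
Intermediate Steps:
n(S, o) = 4 + o
-16 - 136*n(-11, 6) = -16 - 136*(4 + 6) = -16 - 136*10 = -16 - 1360 = -1376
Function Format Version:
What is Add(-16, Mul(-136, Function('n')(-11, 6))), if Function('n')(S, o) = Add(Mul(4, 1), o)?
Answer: -1376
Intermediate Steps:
Function('n')(S, o) = Add(4, o)
Add(-16, Mul(-136, Function('n')(-11, 6))) = Add(-16, Mul(-136, Add(4, 6))) = Add(-16, Mul(-136, 10)) = Add(-16, -1360) = -1376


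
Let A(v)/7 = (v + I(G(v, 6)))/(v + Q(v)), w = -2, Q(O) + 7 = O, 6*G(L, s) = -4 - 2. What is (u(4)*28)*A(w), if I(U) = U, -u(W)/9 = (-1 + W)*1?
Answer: -15876/11 ≈ -1443.3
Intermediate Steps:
G(L, s) = -1 (G(L, s) = (-4 - 2)/6 = (⅙)*(-6) = -1)
Q(O) = -7 + O
u(W) = 9 - 9*W (u(W) = -9*(-1 + W) = 9 - 9*W)
A(v) = 7*(-1 + v)/(-7 + 2*v) (A(v) = 7*((v - 1)/(v + (-7 + v))) = 7*((-1 + v)/(-7 + 2*v)) = 7*(-1 + v)/(-7 + 2*v))
(u(4)*28)*A(w) = ((9 - 9*4)*28)*(7*(-1 - 2)/(-7 + 2*(-2))) = ((9 - 36)*28)*(7*(-3)/(-7 - 4)) = (-27*28)*(7*(-3)/(-11)) = -5292*(-1)*(-3)/11 = -756*21/11 = -15876/11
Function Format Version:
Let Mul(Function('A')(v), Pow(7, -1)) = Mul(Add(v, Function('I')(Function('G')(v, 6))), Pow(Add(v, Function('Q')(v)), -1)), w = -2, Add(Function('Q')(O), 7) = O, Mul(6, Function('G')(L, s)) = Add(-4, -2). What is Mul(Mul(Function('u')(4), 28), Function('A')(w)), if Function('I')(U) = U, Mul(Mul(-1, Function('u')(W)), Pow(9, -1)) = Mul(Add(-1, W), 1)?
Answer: Rational(-15876, 11) ≈ -1443.3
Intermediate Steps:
Function('G')(L, s) = -1 (Function('G')(L, s) = Mul(Rational(1, 6), Add(-4, -2)) = Mul(Rational(1, 6), -6) = -1)
Function('Q')(O) = Add(-7, O)
Function('u')(W) = Add(9, Mul(-9, W)) (Function('u')(W) = Mul(-9, Mul(Add(-1, W), 1)) = Mul(-9, Add(-1, W)) = Add(9, Mul(-9, W)))
Function('A')(v) = Mul(7, Pow(Add(-7, Mul(2, v)), -1), Add(-1, v)) (Function('A')(v) = Mul(7, Mul(Add(v, -1), Pow(Add(v, Add(-7, v)), -1))) = Mul(7, Mul(Add(-1, v), Pow(Add(-7, Mul(2, v)), -1))) = Mul(7, Mul(Pow(Add(-7, Mul(2, v)), -1), Add(-1, v))) = Mul(7, Pow(Add(-7, Mul(2, v)), -1), Add(-1, v)))
Mul(Mul(Function('u')(4), 28), Function('A')(w)) = Mul(Mul(Add(9, Mul(-9, 4)), 28), Mul(7, Pow(Add(-7, Mul(2, -2)), -1), Add(-1, -2))) = Mul(Mul(Add(9, -36), 28), Mul(7, Pow(Add(-7, -4), -1), -3)) = Mul(Mul(-27, 28), Mul(7, Pow(-11, -1), -3)) = Mul(-756, Mul(7, Rational(-1, 11), -3)) = Mul(-756, Rational(21, 11)) = Rational(-15876, 11)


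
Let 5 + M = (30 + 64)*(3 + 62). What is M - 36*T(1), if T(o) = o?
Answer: 6069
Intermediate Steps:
M = 6105 (M = -5 + (30 + 64)*(3 + 62) = -5 + 94*65 = -5 + 6110 = 6105)
M - 36*T(1) = 6105 - 36*1 = 6105 - 36 = 6069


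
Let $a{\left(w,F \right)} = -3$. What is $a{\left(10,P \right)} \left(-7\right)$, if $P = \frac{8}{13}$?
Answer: $21$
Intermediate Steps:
$P = \frac{8}{13}$ ($P = 8 \cdot \frac{1}{13} = \frac{8}{13} \approx 0.61539$)
$a{\left(10,P \right)} \left(-7\right) = \left(-3\right) \left(-7\right) = 21$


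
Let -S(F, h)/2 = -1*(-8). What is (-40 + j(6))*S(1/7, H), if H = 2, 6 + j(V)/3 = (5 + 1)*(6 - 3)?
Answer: 64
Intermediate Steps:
j(V) = 36 (j(V) = -18 + 3*((5 + 1)*(6 - 3)) = -18 + 3*(6*3) = -18 + 3*18 = -18 + 54 = 36)
S(F, h) = -16 (S(F, h) = -(-2)*(-8) = -2*8 = -16)
(-40 + j(6))*S(1/7, H) = (-40 + 36)*(-16) = -4*(-16) = 64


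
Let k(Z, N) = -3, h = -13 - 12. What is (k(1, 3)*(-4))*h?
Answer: -300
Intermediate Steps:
h = -25
(k(1, 3)*(-4))*h = -3*(-4)*(-25) = 12*(-25) = -300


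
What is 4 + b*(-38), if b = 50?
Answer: -1896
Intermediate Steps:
4 + b*(-38) = 4 + 50*(-38) = 4 - 1900 = -1896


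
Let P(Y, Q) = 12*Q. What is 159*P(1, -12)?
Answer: -22896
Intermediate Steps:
159*P(1, -12) = 159*(12*(-12)) = 159*(-144) = -22896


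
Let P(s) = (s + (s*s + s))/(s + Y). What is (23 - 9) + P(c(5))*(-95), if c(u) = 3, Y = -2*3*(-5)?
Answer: -321/11 ≈ -29.182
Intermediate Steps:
Y = 30 (Y = -6*(-5) = 30)
P(s) = (s² + 2*s)/(30 + s) (P(s) = (s + (s*s + s))/(s + 30) = (s + (s² + s))/(30 + s) = (s + (s + s²))/(30 + s) = (s² + 2*s)/(30 + s))
(23 - 9) + P(c(5))*(-95) = (23 - 9) + (3*(2 + 3)/(30 + 3))*(-95) = 14 + (3*5/33)*(-95) = 14 + (3*(1/33)*5)*(-95) = 14 + (5/11)*(-95) = 14 - 475/11 = -321/11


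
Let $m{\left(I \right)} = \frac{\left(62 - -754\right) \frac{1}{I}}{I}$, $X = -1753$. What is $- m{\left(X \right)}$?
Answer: $- \frac{816}{3073009} \approx -0.00026554$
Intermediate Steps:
$m{\left(I \right)} = \frac{816}{I^{2}}$ ($m{\left(I \right)} = \frac{\left(62 + 754\right) \frac{1}{I}}{I} = \frac{816 \frac{1}{I}}{I} = \frac{816}{I^{2}}$)
$- m{\left(X \right)} = - \frac{816}{3073009}$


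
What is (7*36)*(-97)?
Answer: -24444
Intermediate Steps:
(7*36)*(-97) = 252*(-97) = -24444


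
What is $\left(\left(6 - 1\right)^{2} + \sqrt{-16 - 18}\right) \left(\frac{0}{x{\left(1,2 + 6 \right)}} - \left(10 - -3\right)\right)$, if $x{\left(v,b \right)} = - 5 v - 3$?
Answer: $-325 - 13 i \sqrt{34} \approx -325.0 - 75.802 i$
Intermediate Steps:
$x{\left(v,b \right)} = -3 - 5 v$ ($x{\left(v,b \right)} = - 5 v - 3 = -3 - 5 v$)
$\left(\left(6 - 1\right)^{2} + \sqrt{-16 - 18}\right) \left(\frac{0}{x{\left(1,2 + 6 \right)}} - \left(10 - -3\right)\right) = \left(\left(6 - 1\right)^{2} + \sqrt{-16 - 18}\right) \left(\frac{0}{-3 - 5} - \left(10 - -3\right)\right) = \left(5^{2} + \sqrt{-34}\right) \left(\frac{0}{-3 - 5} - \left(10 + 3\right)\right) = \left(25 + i \sqrt{34}\right) \left(\frac{0}{-8} - 13\right) = \left(25 + i \sqrt{34}\right) \left(0 \left(- \frac{1}{8}\right) - 13\right) = \left(25 + i \sqrt{34}\right) \left(0 - 13\right) = \left(25 + i \sqrt{34}\right) \left(-13\right) = -325 - 13 i \sqrt{34}$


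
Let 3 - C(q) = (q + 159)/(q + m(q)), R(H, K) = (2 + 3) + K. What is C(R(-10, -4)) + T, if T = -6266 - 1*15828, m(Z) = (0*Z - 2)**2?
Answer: -22123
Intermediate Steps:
R(H, K) = 5 + K
m(Z) = 4 (m(Z) = (0 - 2)**2 = (-2)**2 = 4)
C(q) = 3 - (159 + q)/(4 + q) (C(q) = 3 - (q + 159)/(q + 4) = 3 - (159 + q)/(4 + q))
T = -22094 (T = -6266 - 15828 = -22094)
C(R(-10, -4)) + T = (-147 + 2*(5 - 4))/(4 + (5 - 4)) - 22094 = (-147 + 2*1)/(4 + 1) - 22094 = (-147 + 2)/5 - 22094 = (1/5)*(-145) - 22094 = -29 - 22094 = -22123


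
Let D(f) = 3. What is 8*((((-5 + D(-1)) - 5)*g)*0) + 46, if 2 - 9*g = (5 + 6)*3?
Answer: 46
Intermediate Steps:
g = -31/9 (g = 2/9 - (5 + 6)*3/9 = 2/9 - 11*3/9 = 2/9 - 1/9*33 = 2/9 - 11/3 = -31/9 ≈ -3.4444)
8*((((-5 + D(-1)) - 5)*g)*0) + 46 = 8*((((-5 + 3) - 5)*(-31/9))*0) + 46 = 8*(((-2 - 5)*(-31/9))*0) + 46 = 8*(-7*(-31/9)*0) + 46 = 8*((217/9)*0) + 46 = 8*0 + 46 = 0 + 46 = 46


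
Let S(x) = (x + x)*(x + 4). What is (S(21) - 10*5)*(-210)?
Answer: -210000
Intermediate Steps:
S(x) = 2*x*(4 + x) (S(x) = (2*x)*(4 + x) = 2*x*(4 + x))
(S(21) - 10*5)*(-210) = (2*21*(4 + 21) - 10*5)*(-210) = (2*21*25 - 50)*(-210) = (1050 - 50)*(-210) = 1000*(-210) = -210000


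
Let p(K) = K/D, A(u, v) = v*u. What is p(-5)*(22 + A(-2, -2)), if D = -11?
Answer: 130/11 ≈ 11.818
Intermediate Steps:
A(u, v) = u*v
p(K) = -K/11 (p(K) = K/(-11) = K*(-1/11) = -K/11)
p(-5)*(22 + A(-2, -2)) = (-1/11*(-5))*(22 - 2*(-2)) = 5*(22 + 4)/11 = (5/11)*26 = 130/11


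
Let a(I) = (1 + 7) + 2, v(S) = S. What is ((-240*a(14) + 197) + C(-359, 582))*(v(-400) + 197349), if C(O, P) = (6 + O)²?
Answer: 24107739294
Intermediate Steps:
a(I) = 10 (a(I) = 8 + 2 = 10)
((-240*a(14) + 197) + C(-359, 582))*(v(-400) + 197349) = ((-240*10 + 197) + (6 - 359)²)*(-400 + 197349) = ((-2400 + 197) + (-353)²)*196949 = (-2203 + 124609)*196949 = 122406*196949 = 24107739294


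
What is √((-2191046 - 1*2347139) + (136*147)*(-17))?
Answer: I*√4878049 ≈ 2208.6*I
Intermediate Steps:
√((-2191046 - 1*2347139) + (136*147)*(-17)) = √((-2191046 - 2347139) + 19992*(-17)) = √(-4538185 - 339864) = √(-4878049) = I*√4878049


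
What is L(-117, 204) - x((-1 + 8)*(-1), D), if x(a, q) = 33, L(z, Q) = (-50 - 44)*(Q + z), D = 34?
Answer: -8211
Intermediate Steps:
L(z, Q) = -94*Q - 94*z (L(z, Q) = -94*(Q + z) = -94*Q - 94*z)
L(-117, 204) - x((-1 + 8)*(-1), D) = (-94*204 - 94*(-117)) - 1*33 = (-19176 + 10998) - 33 = -8178 - 33 = -8211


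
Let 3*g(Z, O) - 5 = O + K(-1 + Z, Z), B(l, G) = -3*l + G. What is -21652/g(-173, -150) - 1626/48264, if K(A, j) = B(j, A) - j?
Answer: -522607147/3000412 ≈ -174.18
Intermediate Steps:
B(l, G) = G - 3*l
K(A, j) = A - 4*j (K(A, j) = (A - 3*j) - j = A - 4*j)
g(Z, O) = 4/3 - Z + O/3 (g(Z, O) = 5/3 + (O + ((-1 + Z) - 4*Z))/3 = 5/3 + (O + (-1 - 3*Z))/3 = 5/3 + (-1 + O - 3*Z)/3 = 5/3 + (-⅓ - Z + O/3) = 4/3 - Z + O/3)
-21652/g(-173, -150) - 1626/48264 = -21652/(4/3 - 1*(-173) + (⅓)*(-150)) - 1626/48264 = -21652/(4/3 + 173 - 50) - 1626*1/48264 = -21652/373/3 - 271/8044 = -21652*3/373 - 271/8044 = -64956/373 - 271/8044 = -522607147/3000412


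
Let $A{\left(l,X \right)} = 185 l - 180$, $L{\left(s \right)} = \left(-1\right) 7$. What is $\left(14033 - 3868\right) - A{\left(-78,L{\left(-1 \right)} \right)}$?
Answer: $24775$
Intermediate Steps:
$L{\left(s \right)} = -7$
$A{\left(l,X \right)} = -180 + 185 l$
$\left(14033 - 3868\right) - A{\left(-78,L{\left(-1 \right)} \right)} = \left(14033 - 3868\right) - \left(-180 + 185 \left(-78\right)\right) = 10165 - \left(-180 - 14430\right) = 10165 - -14610 = 10165 + 14610 = 24775$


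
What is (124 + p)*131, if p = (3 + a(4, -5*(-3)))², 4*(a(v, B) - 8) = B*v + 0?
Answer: 104800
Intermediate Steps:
a(v, B) = 8 + B*v/4 (a(v, B) = 8 + (B*v + 0)/4 = 8 + (B*v)/4 = 8 + B*v/4)
p = 676 (p = (3 + (8 + (¼)*(-5*(-3))*4))² = (3 + (8 + (¼)*15*4))² = (3 + (8 + 15))² = (3 + 23)² = 26² = 676)
(124 + p)*131 = (124 + 676)*131 = 800*131 = 104800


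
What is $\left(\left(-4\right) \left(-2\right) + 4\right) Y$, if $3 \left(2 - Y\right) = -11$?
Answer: $68$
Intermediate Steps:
$Y = \frac{17}{3}$ ($Y = 2 - - \frac{11}{3} = 2 + \frac{11}{3} = \frac{17}{3} \approx 5.6667$)
$\left(\left(-4\right) \left(-2\right) + 4\right) Y = \left(\left(-4\right) \left(-2\right) + 4\right) \frac{17}{3} = \left(8 + 4\right) \frac{17}{3} = 12 \cdot \frac{17}{3} = 68$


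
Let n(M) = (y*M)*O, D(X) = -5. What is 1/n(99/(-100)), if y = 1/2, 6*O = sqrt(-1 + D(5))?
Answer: 200*I*sqrt(6)/99 ≈ 4.9485*I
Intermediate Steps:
O = I*sqrt(6)/6 (O = sqrt(-1 - 5)/6 = sqrt(-6)/6 = (I*sqrt(6))/6 = I*sqrt(6)/6 ≈ 0.40825*I)
y = 1/2 ≈ 0.50000
n(M) = I*M*sqrt(6)/12 (n(M) = (M/2)*(I*sqrt(6)/6) = I*M*sqrt(6)/12)
1/n(99/(-100)) = 1/(I*(99/(-100))*sqrt(6)/12) = 1/(I*(99*(-1/100))*sqrt(6)/12) = 1/((1/12)*I*(-99/100)*sqrt(6)) = 1/(-33*I*sqrt(6)/400) = 200*I*sqrt(6)/99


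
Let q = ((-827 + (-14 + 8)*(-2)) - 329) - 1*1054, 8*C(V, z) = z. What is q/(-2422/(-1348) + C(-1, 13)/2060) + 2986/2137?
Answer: -26056901193054/21333715877 ≈ -1221.4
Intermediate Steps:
C(V, z) = z/8
q = -2198 (q = ((-827 - 6*(-2)) - 329) - 1054 = ((-827 + 12) - 329) - 1054 = (-815 - 329) - 1054 = -1144 - 1054 = -2198)
q/(-2422/(-1348) + C(-1, 13)/2060) + 2986/2137 = -2198/(-2422/(-1348) + ((⅛)*13)/2060) + 2986/2137 = -2198/(-2422*(-1/1348) + (13/8)*(1/2060)) + 2986*(1/2137) = -2198/(1211/674 + 13/16480) + 2986/2137 = -2198/9983021/5553760 + 2986/2137 = -2198*5553760/9983021 + 2986/2137 = -12207164480/9983021 + 2986/2137 = -26056901193054/21333715877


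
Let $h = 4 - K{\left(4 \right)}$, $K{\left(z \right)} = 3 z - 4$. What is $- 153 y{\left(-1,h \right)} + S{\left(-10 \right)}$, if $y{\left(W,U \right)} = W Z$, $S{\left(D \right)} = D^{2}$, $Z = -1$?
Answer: $-53$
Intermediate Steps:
$K{\left(z \right)} = -4 + 3 z$
$h = -4$ ($h = 4 - \left(-4 + 3 \cdot 4\right) = 4 - \left(-4 + 12\right) = 4 - 8 = -4$)
$y{\left(W,U \right)} = - W$ ($y{\left(W,U \right)} = W \left(-1\right) = - W$)
$- 153 y{\left(-1,h \right)} + S{\left(-10 \right)} = - 153 \left(\left(-1\right) \left(-1\right)\right) + \left(-10\right)^{2} = \left(-153\right) 1 + 100 = -153 + 100 = -53$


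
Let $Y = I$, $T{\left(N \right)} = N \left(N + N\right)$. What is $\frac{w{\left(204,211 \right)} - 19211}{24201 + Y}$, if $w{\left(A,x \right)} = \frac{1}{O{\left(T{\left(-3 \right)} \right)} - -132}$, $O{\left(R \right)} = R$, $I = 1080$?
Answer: $- \frac{2881649}{3792150} \approx -0.7599$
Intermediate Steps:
$T{\left(N \right)} = 2 N^{2}$ ($T{\left(N \right)} = N 2 N = 2 N^{2}$)
$Y = 1080$
$w{\left(A,x \right)} = \frac{1}{150}$ ($w{\left(A,x \right)} = \frac{1}{2 \left(-3\right)^{2} - -132} = \frac{1}{2 \cdot 9 + 132} = \frac{1}{18 + 132} = \frac{1}{150}$)
$\frac{w{\left(204,211 \right)} - 19211}{24201 + Y} = \frac{\frac{1}{150} - 19211}{24201 + 1080} = - \frac{2881649}{150 \cdot 25281} = \left(- \frac{2881649}{150}\right) \frac{1}{25281} = - \frac{2881649}{3792150}$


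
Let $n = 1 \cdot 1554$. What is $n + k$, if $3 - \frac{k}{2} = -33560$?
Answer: $68680$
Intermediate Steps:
$k = 67126$ ($k = 6 - -67120 = 6 + 67120 = 67126$)
$n = 1554$
$n + k = 1554 + 67126 = 68680$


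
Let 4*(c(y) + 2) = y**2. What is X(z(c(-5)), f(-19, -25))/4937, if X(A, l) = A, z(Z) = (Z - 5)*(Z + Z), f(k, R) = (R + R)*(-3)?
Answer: -51/39496 ≈ -0.0012913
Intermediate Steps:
f(k, R) = -6*R (f(k, R) = (2*R)*(-3) = -6*R)
c(y) = -2 + y**2/4
z(Z) = 2*Z*(-5 + Z) (z(Z) = (-5 + Z)*(2*Z) = 2*Z*(-5 + Z))
X(z(c(-5)), f(-19, -25))/4937 = (2*(-2 + (1/4)*(-5)**2)*(-5 + (-2 + (1/4)*(-5)**2)))/4937 = (2*(-2 + (1/4)*25)*(-5 + (-2 + (1/4)*25)))*(1/4937) = (2*(-2 + 25/4)*(-5 + (-2 + 25/4)))*(1/4937) = (2*(17/4)*(-5 + 17/4))*(1/4937) = (2*(17/4)*(-3/4))*(1/4937) = -51/8*1/4937 = -51/39496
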